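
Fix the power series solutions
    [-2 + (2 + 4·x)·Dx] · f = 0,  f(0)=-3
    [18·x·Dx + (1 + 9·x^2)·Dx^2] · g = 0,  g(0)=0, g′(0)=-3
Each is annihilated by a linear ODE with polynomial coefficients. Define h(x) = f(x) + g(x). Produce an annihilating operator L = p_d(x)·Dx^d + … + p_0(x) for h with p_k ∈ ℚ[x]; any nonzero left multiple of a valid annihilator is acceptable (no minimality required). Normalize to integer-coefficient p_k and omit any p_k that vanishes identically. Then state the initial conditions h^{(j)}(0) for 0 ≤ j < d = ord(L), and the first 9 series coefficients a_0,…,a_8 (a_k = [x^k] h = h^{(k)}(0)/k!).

f: a_k = -3, -3, 3/2, -3/2, 15/8, -21/8, 63/16, -99/16, 1287/128, …
g: a_k = 0, -3, 0, 9, 0, -243/5, 0, 2187/7, 0, …
L₀ := lclm(L_f,L_g); ord L₀ ≤ 1+2.
L = (-18 - 90·x + 486·x^2 + 486·x^3)·Dx + (-21 - 72·x + 360·x^2 + 1944·x^3 + 1701·x^4)·Dx^2 + (-1 + 16·x + 54·x^2 + 198·x^3 + 567·x^4 + 486·x^5)·Dx^3  (order 3).
h: a_k = -3, -6, 3/2, 15/2, 15/8, -2049/40, 63/16, 34299/112, 1287/128, …
ICs: h(0) = -3, h′(0) = -6, h′′(0) = 3.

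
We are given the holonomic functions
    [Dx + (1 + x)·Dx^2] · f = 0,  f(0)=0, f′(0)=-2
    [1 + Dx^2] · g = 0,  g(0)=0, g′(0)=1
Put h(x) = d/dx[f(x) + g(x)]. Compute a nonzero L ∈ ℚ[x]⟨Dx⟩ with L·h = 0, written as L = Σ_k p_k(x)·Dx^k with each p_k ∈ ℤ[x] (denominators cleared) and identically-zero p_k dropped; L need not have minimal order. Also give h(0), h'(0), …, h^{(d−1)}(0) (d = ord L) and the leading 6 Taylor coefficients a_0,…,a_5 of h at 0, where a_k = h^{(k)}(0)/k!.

L = (7 + 2·x + x^2) + (3 + 5·x + 3·x^2 + x^3)·Dx + (7 + 2·x + x^2)·Dx^2 + (3 + 5·x + 3·x^2 + x^3)·Dx^3  (order 3).
h: a_k = -1, 2, -5/2, 2, -47/24, 2, …
ICs: h(0) = -1, h′(0) = 2, h′′(0) = -5.

f: a_k = 0, -2, 1, -2/3, 1/2, -2/5, …
g: a_k = 0, 1, 0, -1/6, 0, 1/120, …
Sum ⇒ L₀ = lclm(L_f,L_g) in ℚ(x)⟨Dx⟩.
h=h₀': d/dx-closure on L₀ ⇒ L.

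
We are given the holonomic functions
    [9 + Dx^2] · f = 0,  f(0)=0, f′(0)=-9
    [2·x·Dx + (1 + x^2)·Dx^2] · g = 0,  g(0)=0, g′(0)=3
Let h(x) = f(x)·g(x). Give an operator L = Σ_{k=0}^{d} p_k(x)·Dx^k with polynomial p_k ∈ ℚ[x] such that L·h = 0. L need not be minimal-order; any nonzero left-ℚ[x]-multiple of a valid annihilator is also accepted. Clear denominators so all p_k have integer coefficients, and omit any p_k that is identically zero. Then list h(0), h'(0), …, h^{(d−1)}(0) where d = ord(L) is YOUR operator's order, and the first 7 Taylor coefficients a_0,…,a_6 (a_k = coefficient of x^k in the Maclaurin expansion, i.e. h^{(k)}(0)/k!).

L = (1170 + 3834·x^2 + 4779·x^4 + 2916·x^6 + 729·x^8) + (396·x + 1044·x^3 + 972·x^5 + 324·x^7)·Dx + (220 + 768·x^2 + 1026·x^4 + 648·x^6 + 162·x^8)·Dx^2 + (44·x + 116·x^3 + 108·x^5 + 36·x^7)·Dx^3 + (10 + 38·x^2 + 55·x^4 + 36·x^6 + 9·x^8)·Dx^4  (order 4).
h: a_k = 0, 0, -27, 0, 99/2, 0, -297/8, …
ICs: h(0) = 0, h′(0) = 0, h′′(0) = -54, h′′′(0) = 0.

f: a_k = 0, -9, 0, 27/2, 0, -243/40, 0, …
g: a_k = 0, 3, 0, -1, 0, 3/5, 0, …
Sym-product of L_f,L_g gives L₀ (≤ ord 4).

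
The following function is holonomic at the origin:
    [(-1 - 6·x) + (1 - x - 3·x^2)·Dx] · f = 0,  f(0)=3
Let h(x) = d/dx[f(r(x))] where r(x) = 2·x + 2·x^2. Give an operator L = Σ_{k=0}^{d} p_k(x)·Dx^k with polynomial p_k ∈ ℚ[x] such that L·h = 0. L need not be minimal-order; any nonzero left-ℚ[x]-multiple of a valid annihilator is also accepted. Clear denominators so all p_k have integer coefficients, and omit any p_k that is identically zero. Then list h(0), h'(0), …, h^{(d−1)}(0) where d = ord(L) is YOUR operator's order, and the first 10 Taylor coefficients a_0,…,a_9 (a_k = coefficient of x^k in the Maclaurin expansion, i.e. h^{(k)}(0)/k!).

f: a_k = 3, 3, 12, 21, 57, 120, 291, 651, 1524, 3477, …
L₀ from L_f via x↦r, Dx↦r'^{-1}Dx.
Derive L from L₀ (diff closure).
L = (18 + 156·x + 804·x^2 + 2736·x^3 + 4968·x^4 + 4320·x^5 + 1440·x^6) + (-1 - 12·x + 6·x^2 + 268·x^3 + 900·x^4 + 1368·x^5 + 1008·x^6 + 288·x^7)·Dx  (order 1).
h: a_k = 6, 108, 792, 5856, 39960, 260784, 1659840, 10336896, 63386496, 383879040, …
ICs: h(0) = 6.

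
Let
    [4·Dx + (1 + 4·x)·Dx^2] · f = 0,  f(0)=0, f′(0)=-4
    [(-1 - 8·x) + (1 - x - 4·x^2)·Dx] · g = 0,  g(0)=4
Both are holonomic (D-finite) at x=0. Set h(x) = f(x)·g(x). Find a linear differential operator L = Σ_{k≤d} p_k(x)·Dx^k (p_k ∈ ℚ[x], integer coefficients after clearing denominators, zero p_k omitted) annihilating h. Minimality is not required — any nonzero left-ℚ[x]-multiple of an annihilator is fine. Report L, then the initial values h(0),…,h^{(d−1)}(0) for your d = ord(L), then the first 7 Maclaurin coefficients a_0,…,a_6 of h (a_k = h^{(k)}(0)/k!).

L = (12 + 64·x) + (-2 + 28·x + 80·x^2)·Dx + (-1 - 3·x + 8·x^2 + 16·x^3)·Dx^2  (order 2).
h: a_k = 0, -16, 16, -400/3, 560/3, -17488/15, 34672/15, …
ICs: h(0) = 0, h′(0) = -16.

f: a_k = 0, -4, 8, -64/3, 64, -1024/5, 2048/3, …
g: a_k = 4, 4, 20, 36, 116, 260, 724, …
h₀=f·g: eliminate ⇒ L₀, order ≤ 2·1.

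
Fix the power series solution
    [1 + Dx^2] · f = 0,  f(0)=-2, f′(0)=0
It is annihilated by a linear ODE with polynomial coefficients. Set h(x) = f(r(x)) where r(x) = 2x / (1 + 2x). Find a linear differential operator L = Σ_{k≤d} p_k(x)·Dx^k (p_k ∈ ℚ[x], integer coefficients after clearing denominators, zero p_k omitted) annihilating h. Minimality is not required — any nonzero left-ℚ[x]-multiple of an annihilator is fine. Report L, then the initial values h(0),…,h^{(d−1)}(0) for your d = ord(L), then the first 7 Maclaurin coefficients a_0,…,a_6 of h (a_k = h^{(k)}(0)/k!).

L = 4 + (4 + 24·x + 48·x^2 + 32·x^3)·Dx + (1 + 8·x + 24·x^2 + 32·x^3 + 16·x^4)·Dx^2  (order 2).
h: a_k = -2, 0, 4, -16, 140/3, -352/3, 12008/45, …
ICs: h(0) = -2, h′(0) = 0.

f: a_k = -2, 0, 1, 0, -1/12, 0, 1/360, …
f∘r: x↦r, Dx↦Dx/r' in L_f ⇒ L₀.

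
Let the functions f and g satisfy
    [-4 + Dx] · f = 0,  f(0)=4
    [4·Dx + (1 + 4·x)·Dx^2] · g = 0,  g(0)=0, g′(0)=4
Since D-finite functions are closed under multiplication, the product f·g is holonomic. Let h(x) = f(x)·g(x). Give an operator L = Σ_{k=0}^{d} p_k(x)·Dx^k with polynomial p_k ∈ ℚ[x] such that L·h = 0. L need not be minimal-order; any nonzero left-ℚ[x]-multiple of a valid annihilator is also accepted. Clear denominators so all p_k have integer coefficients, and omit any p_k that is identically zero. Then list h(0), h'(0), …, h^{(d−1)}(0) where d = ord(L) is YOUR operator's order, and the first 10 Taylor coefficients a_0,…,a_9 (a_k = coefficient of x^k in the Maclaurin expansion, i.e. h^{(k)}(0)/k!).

L = 64·x + (-4 - 32·x)·Dx + (1 + 4·x)·Dx^2  (order 2).
h: a_k = 0, 16, 32, 256/3, 0, 1536/5, -7168/9, 188416/63, -475136/45, 5152768/135, …
ICs: h(0) = 0, h′(0) = 16.

f: a_k = 4, 16, 32, 128/3, 128/3, 512/15, 1024/45, 4096/315, 2048/315, 8192/2835, …
g: a_k = 0, 4, -8, 64/3, -64, 1024/5, -2048/3, 16384/7, -8192, 262144/9, …
Sym-product of L_f,L_g gives L₀ (≤ ord 2).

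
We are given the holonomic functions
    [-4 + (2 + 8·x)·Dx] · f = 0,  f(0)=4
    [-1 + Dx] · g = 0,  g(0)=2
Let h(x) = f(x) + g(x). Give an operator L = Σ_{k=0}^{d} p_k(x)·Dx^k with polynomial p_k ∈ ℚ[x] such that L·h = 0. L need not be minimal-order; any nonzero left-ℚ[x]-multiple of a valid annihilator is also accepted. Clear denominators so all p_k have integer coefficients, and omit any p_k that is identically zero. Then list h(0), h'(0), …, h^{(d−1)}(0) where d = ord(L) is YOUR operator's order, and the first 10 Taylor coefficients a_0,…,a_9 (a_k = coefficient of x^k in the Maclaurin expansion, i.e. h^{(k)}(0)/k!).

L = (6 + 8·x) + (-5 - 8·x - 16·x^2)·Dx + (-1 + 16·x^2)·Dx^2  (order 2).
h: a_k = 6, 10, -7, 49/3, -479/12, 6721/60, -120959/360, 2661121/2520, -69189119/20160, 2075673601/181440, …
ICs: h(0) = 6, h′(0) = 10.

f: a_k = 4, 8, -8, 16, -40, 112, -336, 1056, -3432, 11440, …
g: a_k = 2, 2, 1, 1/3, 1/12, 1/60, 1/360, 1/2520, 1/20160, 1/181440, …
Weyl lclm of L_f,L_g ⇒ L₀ (ord ≤ 2).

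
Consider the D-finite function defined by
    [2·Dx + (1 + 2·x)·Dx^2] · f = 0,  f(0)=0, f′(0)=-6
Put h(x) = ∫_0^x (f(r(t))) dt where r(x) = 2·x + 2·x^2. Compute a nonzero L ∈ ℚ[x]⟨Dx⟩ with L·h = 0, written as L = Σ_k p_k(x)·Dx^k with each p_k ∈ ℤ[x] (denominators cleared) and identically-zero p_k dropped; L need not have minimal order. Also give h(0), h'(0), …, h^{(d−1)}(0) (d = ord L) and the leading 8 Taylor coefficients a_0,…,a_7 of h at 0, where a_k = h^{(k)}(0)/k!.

L = 2·Dx^2 + (1 + 2·x)·Dx^3  (order 3).
h: a_k = 0, 0, -6, 4, -4, 24/5, -32/5, 64/7, …
ICs: h(0) = 0, h′(0) = 0, h′′(0) = -12.

f: a_k = 0, -6, 6, -8, 12, -96/5, 32, -384/7, …
Substitute x→r, Dx→(1/r')Dx; clear ⇒ L₀.
∫: right-multiply L₀ by Dx.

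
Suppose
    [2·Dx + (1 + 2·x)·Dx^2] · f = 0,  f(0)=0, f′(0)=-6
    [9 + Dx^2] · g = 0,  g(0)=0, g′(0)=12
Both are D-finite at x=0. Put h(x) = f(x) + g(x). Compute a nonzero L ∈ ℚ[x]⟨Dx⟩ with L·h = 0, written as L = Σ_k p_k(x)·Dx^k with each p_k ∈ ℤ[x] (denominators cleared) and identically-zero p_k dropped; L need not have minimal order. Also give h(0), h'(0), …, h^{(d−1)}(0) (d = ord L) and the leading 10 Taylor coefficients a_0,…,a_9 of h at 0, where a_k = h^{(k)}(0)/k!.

f: a_k = 0, -6, 6, -8, 12, -96/5, 32, -384/7, 96, -512/3, …
g: a_k = 0, 12, 0, -18, 0, 81/10, 0, -243/140, 0, 243/1120, …
L₀ := lclm(L_f,L_g); ord L₀ ≤ 2+2.
L = (594 + 648·x + 648·x^2)·Dx + (153 + 630·x + 972·x^2 + 648·x^3)·Dx^2 + (66 + 72·x + 72·x^2)·Dx^3 + (17 + 70·x + 108·x^2 + 72·x^3)·Dx^4  (order 4).
h: a_k = 0, 6, 6, -26, 12, -111/10, 32, -7923/140, 96, -572711/3360, …
ICs: h(0) = 0, h′(0) = 6, h′′(0) = 12, h′′′(0) = -156.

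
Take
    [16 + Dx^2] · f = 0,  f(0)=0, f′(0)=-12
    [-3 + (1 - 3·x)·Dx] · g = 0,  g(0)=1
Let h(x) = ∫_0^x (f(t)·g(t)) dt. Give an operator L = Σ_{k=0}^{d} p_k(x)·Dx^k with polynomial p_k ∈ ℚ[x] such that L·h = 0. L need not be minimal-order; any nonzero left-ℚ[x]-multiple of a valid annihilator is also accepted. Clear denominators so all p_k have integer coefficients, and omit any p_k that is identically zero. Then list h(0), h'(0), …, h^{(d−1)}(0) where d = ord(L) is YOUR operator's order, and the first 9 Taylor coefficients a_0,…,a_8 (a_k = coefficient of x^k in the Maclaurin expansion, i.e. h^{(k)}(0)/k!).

f: a_k = 0, -12, 0, 32, 0, -128/5, 0, 1024/105, 0, …
g: a_k = 1, 3, 9, 27, 81, 243, 729, 2187, 6561, …
f·g: L₀ = L_f ⊗_s L_g, ord ≤ 2·1.
∫: right-multiply L₀ by Dx.
L = (-16 + 48·x)·Dx + 6·Dx^2 + (-1 + 3·x)·Dx^3  (order 3).
h: a_k = 0, 0, -6, -12, -19, -228/5, -1774/15, -10644/35, -167387/210, …
ICs: h(0) = 0, h′(0) = 0, h′′(0) = -12.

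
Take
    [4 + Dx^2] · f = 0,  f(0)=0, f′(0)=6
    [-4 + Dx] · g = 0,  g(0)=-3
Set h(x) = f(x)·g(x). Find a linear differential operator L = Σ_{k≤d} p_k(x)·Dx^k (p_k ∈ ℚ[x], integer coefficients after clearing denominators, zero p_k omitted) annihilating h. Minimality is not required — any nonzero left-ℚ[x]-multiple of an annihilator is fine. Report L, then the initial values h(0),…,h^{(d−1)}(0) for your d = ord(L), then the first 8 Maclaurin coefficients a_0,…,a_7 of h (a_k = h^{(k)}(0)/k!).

L = 20 - 8·Dx + Dx^2  (order 2).
h: a_k = 0, -18, -72, -132, -144, -492/5, -176/5, 232/35, …
ICs: h(0) = 0, h′(0) = -18.

f: a_k = 0, 6, 0, -4, 0, 4/5, 0, -8/105, …
g: a_k = -3, -12, -24, -32, -32, -128/5, -256/15, -1024/105, …
h₀=f·g: eliminate ⇒ L₀, order ≤ 2·1.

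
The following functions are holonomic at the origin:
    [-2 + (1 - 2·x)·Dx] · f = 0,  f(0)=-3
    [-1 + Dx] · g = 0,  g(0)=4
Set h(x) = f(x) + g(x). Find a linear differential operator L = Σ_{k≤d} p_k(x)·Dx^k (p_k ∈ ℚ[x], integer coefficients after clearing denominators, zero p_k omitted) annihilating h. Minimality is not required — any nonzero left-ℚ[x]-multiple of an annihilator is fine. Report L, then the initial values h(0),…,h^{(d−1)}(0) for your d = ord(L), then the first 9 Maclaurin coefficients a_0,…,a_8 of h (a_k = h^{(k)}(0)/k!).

f: a_k = -3, -6, -12, -24, -48, -96, -192, -384, -768, …
g: a_k = 4, 4, 2, 2/3, 1/6, 1/30, 1/180, 1/1260, 1/10080, …
Weyl lclm of L_f,L_g ⇒ L₀ (ord ≤ 2).
L = (-6 - 4·x) + (7 + 4·x - 4·x^2)·Dx + (-1 + 4·x^2)·Dx^2  (order 2).
h: a_k = 1, -2, -10, -70/3, -287/6, -2879/30, -34559/180, -483839/1260, -7741439/10080, …
ICs: h(0) = 1, h′(0) = -2.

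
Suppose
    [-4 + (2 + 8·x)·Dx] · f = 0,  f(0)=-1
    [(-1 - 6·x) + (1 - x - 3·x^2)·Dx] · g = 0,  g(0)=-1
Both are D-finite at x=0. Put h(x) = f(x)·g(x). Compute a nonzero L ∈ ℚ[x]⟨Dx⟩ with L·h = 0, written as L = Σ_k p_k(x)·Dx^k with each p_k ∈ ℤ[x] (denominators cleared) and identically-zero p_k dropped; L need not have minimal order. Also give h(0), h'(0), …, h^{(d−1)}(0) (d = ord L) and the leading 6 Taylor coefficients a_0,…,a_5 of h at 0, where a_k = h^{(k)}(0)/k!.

L = (3 + 8·x + 18·x^2) + (-1 - 3·x + 7·x^2 + 12·x^3)·Dx  (order 1).
h: a_k = 1, 3, 4, 17, 19, 98, …
ICs: h(0) = 1.

f: a_k = -1, -2, 2, -4, 10, -28, …
g: a_k = -1, -1, -4, -7, -19, -40, …
Sym-product of L_f,L_g gives L₀ (≤ ord 1).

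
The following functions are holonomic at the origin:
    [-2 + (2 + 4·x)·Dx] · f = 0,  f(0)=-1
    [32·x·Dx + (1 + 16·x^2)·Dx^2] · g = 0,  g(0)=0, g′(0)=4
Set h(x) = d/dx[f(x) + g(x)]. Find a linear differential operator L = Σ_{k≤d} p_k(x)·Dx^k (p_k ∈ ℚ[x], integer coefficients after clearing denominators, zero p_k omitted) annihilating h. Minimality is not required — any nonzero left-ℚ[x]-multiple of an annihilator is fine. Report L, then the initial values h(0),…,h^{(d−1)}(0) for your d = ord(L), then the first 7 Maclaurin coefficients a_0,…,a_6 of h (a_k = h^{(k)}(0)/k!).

L = (-32 - 160·x + 1536·x^2 + 1536·x^3) + (-35 - 128·x + 1312·x^2 + 6144·x^3 + 5376·x^4)·Dx + (-1 + 30·x + 96·x^2 + 576·x^3 + 1792·x^4 + 1536·x^5)·Dx^2  (order 2).
h: a_k = 3, 1, -131/2, 5/2, 8157/8, 63/8, -262375/16, …
ICs: h(0) = 3, h′(0) = 1.

f: a_k = -1, -1, 1/2, -1/2, 5/8, -7/8, 21/16, …
g: a_k = 0, 4, 0, -64/3, 0, 1024/5, 0, …
Sum ⇒ L₀ = lclm(L_f,L_g) in ℚ(x)⟨Dx⟩.
Derive L from L₀ (diff closure).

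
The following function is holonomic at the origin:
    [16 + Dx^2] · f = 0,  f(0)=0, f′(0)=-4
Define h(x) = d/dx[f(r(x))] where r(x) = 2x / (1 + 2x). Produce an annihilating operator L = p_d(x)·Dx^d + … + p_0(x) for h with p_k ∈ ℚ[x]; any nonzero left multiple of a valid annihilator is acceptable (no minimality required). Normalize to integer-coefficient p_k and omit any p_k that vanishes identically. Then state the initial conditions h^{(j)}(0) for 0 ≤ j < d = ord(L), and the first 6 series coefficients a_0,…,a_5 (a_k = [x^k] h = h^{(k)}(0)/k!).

L = (88 + 96·x + 96·x^2) + (12 + 72·x + 144·x^2 + 96·x^3)·Dx + (1 + 8·x + 24·x^2 + 32·x^3 + 16·x^4)·Dx^2  (order 2).
h: a_k = -8, 32, 160, -1792, 24704/3, -23040, …
ICs: h(0) = -8, h′(0) = 32.

f: a_k = 0, -4, 0, 32/3, 0, -128/15, …
Substitute x→r, Dx→(1/r')Dx; clear ⇒ L₀.
Derive L from L₀ (diff closure).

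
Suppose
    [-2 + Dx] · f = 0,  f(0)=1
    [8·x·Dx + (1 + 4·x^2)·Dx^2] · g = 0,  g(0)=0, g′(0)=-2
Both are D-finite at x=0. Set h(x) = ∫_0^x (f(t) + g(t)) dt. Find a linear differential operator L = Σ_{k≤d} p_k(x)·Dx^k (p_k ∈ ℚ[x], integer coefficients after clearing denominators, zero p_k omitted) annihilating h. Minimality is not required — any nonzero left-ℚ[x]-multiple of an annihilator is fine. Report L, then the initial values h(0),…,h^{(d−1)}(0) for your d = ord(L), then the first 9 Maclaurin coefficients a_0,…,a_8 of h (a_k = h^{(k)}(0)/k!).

L = (8 - 32·x - 32·x^2)·Dx^2 + (-6 + 12·x + 8·x^2 - 16·x^3)·Dx^3 + (1 + 2·x + 4·x^2 + 8·x^3)·Dx^4  (order 4).
h: a_k = 0, 1, 0, 2/3, 1, 2/15, -46/45, 4/315, 103/45, …
ICs: h(0) = 0, h′(0) = 1, h′′(0) = 0, h′′′(0) = 4.

f: a_k = 1, 2, 2, 4/3, 2/3, 4/15, 4/45, 8/315, 2/315, …
g: a_k = 0, -2, 0, 8/3, 0, -32/5, 0, 128/7, 0, …
L₀ := lclm(L_f,L_g); ord L₀ ≤ 1+2.
Integrate: L := L₀·Dx.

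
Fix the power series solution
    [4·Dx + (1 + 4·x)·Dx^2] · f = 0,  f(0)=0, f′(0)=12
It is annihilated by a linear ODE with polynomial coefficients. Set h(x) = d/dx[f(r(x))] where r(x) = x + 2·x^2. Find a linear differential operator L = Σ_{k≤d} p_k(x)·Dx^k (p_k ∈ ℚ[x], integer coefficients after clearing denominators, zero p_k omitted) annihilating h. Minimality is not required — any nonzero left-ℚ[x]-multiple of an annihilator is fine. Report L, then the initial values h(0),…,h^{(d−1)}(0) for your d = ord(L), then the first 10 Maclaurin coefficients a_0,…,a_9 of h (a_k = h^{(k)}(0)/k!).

L = (16·x + 32·x^2) + (1 + 8·x + 24·x^2 + 32·x^3)·Dx  (order 1).
h: a_k = 12, 0, -96, 384, -768, 0, 6144, -24576, 49152, 0, …
ICs: h(0) = 12.

f: a_k = 0, 12, -24, 64, -192, 3072/5, -2048, 49152/7, -24576, 262144/3, …
Change of var in L_f (x↦r) gives L₀.
h₀' ⇒ L via d/dx closure of L₀.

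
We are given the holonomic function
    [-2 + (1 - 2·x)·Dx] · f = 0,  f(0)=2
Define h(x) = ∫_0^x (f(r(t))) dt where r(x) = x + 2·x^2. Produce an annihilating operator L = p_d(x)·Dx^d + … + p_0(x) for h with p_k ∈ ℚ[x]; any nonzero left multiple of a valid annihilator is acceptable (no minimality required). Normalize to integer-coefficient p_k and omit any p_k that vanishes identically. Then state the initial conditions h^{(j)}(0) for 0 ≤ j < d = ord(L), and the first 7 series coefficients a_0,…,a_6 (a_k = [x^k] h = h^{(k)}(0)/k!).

f: a_k = 2, 4, 8, 16, 32, 64, 128, …
f∘r: x↦r, Dx↦Dx/r' in L_f ⇒ L₀.
Integrate: L := L₀·Dx.
L = (2 + 8·x)·Dx + (-1 + 2·x + 4·x^2)·Dx^2  (order 2).
h: a_k = 0, 2, 2, 16/3, 12, 32, 256/3, …
ICs: h(0) = 0, h′(0) = 2.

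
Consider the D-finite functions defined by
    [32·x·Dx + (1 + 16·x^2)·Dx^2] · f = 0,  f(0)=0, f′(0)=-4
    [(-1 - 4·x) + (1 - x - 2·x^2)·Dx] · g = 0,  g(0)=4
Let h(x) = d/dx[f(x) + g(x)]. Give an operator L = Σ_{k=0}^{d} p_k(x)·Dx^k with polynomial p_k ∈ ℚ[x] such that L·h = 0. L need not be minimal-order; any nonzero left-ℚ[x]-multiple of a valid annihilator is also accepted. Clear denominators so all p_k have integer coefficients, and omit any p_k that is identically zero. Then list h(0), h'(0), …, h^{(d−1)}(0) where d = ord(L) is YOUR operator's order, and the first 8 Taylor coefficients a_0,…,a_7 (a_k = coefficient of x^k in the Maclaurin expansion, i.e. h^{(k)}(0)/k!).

L = (96 - 384·x - 6912·x^2 - 15360·x^3 - 40704·x^4 - 12288·x^6) + (-31 - 104·x + 392·x^2 - 736·x^3 - 14912·x^4 - 27904·x^5 - 3072·x^6 - 12288·x^7)·Dx + (3 + 19·x + 128·x^2 + 152·x^3 + 1128·x^4 - 2496·x^5 - 2560·x^6 - 1024·x^7 - 2048·x^8)·Dx^2  (order 2).
h: a_k = 0, 24, 124, 176, -604, 1032, 18764, 5472, …
ICs: h(0) = 0, h′(0) = 24.

f: a_k = 0, -4, 0, 64/3, 0, -1024/5, 0, 16384/7, …
g: a_k = 4, 4, 12, 20, 44, 84, 172, 340, …
h₀=f+g: left-lcm gives L₀, ord ≤ 3.
h₀' ⇒ L via d/dx closure of L₀.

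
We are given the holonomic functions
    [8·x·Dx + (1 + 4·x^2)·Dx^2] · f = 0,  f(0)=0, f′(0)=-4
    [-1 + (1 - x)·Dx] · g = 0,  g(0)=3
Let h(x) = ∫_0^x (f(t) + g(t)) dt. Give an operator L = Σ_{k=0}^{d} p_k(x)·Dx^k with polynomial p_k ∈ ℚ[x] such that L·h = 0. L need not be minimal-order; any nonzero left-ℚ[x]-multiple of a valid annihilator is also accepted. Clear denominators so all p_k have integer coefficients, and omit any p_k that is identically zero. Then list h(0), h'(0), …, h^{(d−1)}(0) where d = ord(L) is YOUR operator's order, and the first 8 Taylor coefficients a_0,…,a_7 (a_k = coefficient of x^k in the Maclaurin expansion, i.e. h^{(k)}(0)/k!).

f: a_k = 0, -4, 0, 16/3, 0, -64/5, 0, 256/7, …
g: a_k = 3, 3, 3, 3, 3, 3, 3, 3, …
L₀ := lclm(L_f,L_g); ord L₀ ≤ 2+1.
Integrate: L := L₀·Dx.
L = (8 - 32·x - 96·x^2)·Dx^2 + (-7 + 8·x + 20·x^2 - 96·x^3)·Dx^3 + (1 + 3·x + 12·x^3 - 16·x^4)·Dx^4  (order 4).
h: a_k = 0, 3, -1/2, 1, 25/12, 3/5, -49/30, 3/7, …
ICs: h(0) = 0, h′(0) = 3, h′′(0) = -1, h′′′(0) = 6.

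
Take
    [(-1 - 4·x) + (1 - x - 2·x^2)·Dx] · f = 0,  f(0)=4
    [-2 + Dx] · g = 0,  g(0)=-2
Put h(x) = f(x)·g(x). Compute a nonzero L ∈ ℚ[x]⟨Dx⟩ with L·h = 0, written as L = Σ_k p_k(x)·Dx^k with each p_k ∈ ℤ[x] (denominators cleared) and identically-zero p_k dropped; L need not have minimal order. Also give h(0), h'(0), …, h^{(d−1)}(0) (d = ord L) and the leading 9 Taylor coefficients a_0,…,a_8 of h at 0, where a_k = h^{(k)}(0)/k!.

f: a_k = 4, 4, 12, 20, 44, 84, 172, 340, 684, …
g: a_k = -2, -4, -4, -8/3, -4/3, -8/15, -8/45, -16/315, -4/315, …
Sym-product of L_f,L_g gives L₀ (≤ ord 1).
L = (3 + 2·x - 4·x^2) + (-1 + x + 2·x^2)·Dx  (order 1).
h: a_k = -8, -24, -56, -344/3, -232, -6952/15, -41768/45, -64936/35, -1169192/315, …
ICs: h(0) = -8.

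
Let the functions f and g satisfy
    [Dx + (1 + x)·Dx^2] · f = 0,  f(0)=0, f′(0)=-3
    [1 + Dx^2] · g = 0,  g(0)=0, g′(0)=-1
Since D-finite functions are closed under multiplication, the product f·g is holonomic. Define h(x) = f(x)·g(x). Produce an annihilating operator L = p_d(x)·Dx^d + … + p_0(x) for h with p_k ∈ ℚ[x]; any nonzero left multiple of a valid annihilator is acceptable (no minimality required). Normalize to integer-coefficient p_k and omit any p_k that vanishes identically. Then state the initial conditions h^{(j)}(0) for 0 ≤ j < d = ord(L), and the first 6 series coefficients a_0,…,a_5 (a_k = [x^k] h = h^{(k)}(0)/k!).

L = (-3 + 6·x + 19·x^2 + 16·x^3 + 4·x^4) + (4 + 20·x + 24·x^2 + 8·x^3)·Dx + (20·x + 42·x^2 + 32·x^3 + 8·x^4)·Dx^2 + (4 + 20·x + 24·x^2 + 8·x^3)·Dx^3 + (3 + 14·x + 23·x^2 + 16·x^3 + 4·x^4)·Dx^4  (order 4).
h: a_k = 0, 0, 3, -3/2, 1/2, -1/2, …
ICs: h(0) = 0, h′(0) = 0, h′′(0) = 6, h′′′(0) = -9.

f: a_k = 0, -3, 3/2, -1, 3/4, -3/5, …
g: a_k = 0, -1, 0, 1/6, 0, -1/120, …
Product ⇒ symmetric product L₀, ord ≤ 4.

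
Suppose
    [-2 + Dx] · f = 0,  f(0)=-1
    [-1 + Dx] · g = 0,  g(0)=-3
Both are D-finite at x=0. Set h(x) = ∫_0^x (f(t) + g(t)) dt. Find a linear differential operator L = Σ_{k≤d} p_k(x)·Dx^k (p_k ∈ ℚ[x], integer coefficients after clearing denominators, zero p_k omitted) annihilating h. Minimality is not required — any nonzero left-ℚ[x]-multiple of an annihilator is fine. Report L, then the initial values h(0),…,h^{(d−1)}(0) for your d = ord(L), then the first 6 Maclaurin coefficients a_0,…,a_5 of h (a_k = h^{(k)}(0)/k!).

L = 2·Dx - 3·Dx^2 + Dx^3  (order 3).
h: a_k = 0, -4, -5/2, -7/6, -11/24, -19/120, …
ICs: h(0) = 0, h′(0) = -4, h′′(0) = -5.

f: a_k = -1, -2, -2, -4/3, -2/3, -4/15, …
g: a_k = -3, -3, -3/2, -1/2, -1/8, -1/40, …
Sum ⇒ L₀ = lclm(L_f,L_g) in ℚ(x)⟨Dx⟩.
h=∫₀ˣh₀: take L = L₀·Dx.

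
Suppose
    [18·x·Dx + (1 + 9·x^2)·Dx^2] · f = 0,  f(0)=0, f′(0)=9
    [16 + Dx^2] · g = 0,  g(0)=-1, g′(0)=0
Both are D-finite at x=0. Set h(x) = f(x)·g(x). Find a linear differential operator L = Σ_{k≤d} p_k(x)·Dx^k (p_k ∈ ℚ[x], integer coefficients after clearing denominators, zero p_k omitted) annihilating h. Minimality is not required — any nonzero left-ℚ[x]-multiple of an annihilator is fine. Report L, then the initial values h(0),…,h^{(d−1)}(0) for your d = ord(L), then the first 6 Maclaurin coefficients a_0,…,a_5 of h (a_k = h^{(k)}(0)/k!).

f: a_k = 0, 9, 0, -27, 0, 729/5, …
g: a_k = -1, 0, 8, 0, -32/3, 0, …
h₀=f·g: eliminate ⇒ L₀, order ≤ 2·2.
L = (20800 + 494784·x^2 + 2923776·x^4 + 11943936·x^6 + 26873856·x^8) + (19584·x + 342144·x^3 + 2239488·x^5 + 6718464·x^7)·Dx + (1700 + 42732·x^2 + 318816·x^4 + 1492992·x^6 + 3359232·x^8)·Dx^2 + (1224·x + 21384·x^3 + 139968·x^5 + 419904·x^7)·Dx^3 + (25 + 738·x^2 + 8505·x^4 + 46656·x^6 + 104976·x^8)·Dx^4  (order 4).
h: a_k = 0, -9, 0, 99, 0, -2289/5, …
ICs: h(0) = 0, h′(0) = -9, h′′(0) = 0, h′′′(0) = 594.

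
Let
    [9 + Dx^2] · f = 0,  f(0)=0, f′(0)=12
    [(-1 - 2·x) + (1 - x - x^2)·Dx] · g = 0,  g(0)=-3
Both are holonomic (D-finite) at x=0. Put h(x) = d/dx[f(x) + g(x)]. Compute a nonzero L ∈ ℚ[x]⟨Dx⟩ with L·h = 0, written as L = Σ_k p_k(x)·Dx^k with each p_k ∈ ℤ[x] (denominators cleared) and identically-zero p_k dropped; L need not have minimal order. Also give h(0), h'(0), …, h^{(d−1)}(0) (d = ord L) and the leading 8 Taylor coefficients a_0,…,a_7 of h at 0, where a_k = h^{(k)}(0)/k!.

f: a_k = 0, 12, 0, -18, 0, 81/10, 0, -243/140, …
g: a_k = -3, -3, -6, -9, -15, -24, -39, -63, …
Sum ⇒ L₀ = lclm(L_f,L_g) in ℚ(x)⟨Dx⟩.
h=h₀': d/dx-closure on L₀ ⇒ L.
L = (468 + 1026·x + 1170·x^2 + 450·x^3 + 630·x^4 + 486·x^5 + 162·x^6) + (-81 - 63·x + 252·x^2 + 45·x^3 - 90·x^4 + 153·x^5 + 189·x^6 + 54·x^7)·Dx + (52 + 114·x + 130·x^2 + 50·x^3 + 70·x^4 + 54·x^5 + 18·x^6)·Dx^2 + (-9 - 7·x + 28·x^2 + 5·x^3 - 10·x^4 + 17·x^5 + 21·x^6 + 6·x^7)·Dx^3  (order 3).
h: a_k = 9, -12, -81, -60, -159/2, -234, -9063/20, -816, …
ICs: h(0) = 9, h′(0) = -12, h′′(0) = -162.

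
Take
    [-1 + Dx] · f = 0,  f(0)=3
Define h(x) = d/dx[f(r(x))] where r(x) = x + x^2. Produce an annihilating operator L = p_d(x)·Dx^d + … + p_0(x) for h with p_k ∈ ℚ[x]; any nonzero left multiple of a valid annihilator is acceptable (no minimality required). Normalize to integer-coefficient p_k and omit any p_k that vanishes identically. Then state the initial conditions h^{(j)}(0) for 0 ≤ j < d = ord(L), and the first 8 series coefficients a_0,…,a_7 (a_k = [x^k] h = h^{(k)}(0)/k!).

L = (3 + 4·x + 4·x^2) + (-1 - 2·x)·Dx  (order 1).
h: a_k = 3, 9, 21/2, 25/2, 81/8, 331/40, 1303/240, 1979/560, …
ICs: h(0) = 3.

f: a_k = 3, 3, 3/2, 1/2, 1/8, 1/40, 1/240, 1/1680, …
h₀=f(r): pull back L_f along r ⇒ L₀.
h=h₀': d/dx-closure on L₀ ⇒ L.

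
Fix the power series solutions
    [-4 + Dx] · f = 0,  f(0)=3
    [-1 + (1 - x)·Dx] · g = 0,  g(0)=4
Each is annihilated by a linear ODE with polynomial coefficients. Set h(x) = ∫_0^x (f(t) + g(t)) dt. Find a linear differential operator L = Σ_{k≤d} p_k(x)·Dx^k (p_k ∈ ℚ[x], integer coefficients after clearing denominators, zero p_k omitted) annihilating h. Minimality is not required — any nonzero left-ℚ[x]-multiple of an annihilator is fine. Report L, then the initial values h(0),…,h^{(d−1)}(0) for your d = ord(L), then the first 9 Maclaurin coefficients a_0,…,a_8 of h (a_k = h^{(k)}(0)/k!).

L = (-8 + 16·x)·Dx + (14 - 32·x + 16·x^2)·Dx^2 + (-3 + 7·x - 4·x^2)·Dx^3  (order 3).
h: a_k = 0, 7, 8, 28/3, 9, 36/5, 74/15, 316/105, 361/210, …
ICs: h(0) = 0, h′(0) = 7, h′′(0) = 16.

f: a_k = 3, 12, 24, 32, 32, 128/5, 256/15, 1024/105, 512/105, …
g: a_k = 4, 4, 4, 4, 4, 4, 4, 4, 4, …
Weyl lclm of L_f,L_g ⇒ L₀ (ord ≤ 2).
h=∫h₀ ⇒ L = L₀·Dx.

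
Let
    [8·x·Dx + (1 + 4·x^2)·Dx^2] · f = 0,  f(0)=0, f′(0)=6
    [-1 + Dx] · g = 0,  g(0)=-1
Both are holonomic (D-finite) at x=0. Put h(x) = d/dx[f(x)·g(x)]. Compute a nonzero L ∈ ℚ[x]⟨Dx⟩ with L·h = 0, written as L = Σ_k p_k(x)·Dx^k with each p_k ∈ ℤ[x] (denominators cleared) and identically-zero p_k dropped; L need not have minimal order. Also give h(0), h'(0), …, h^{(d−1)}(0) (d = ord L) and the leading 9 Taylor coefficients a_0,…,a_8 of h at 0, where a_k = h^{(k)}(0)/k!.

f: a_k = 0, 6, 0, -8, 0, 96/5, 0, -384/7, 0, …
g: a_k = -1, -1, -1/2, -1/6, -1/24, -1/120, -1/720, -1/5040, -1/40320, …
h₀=f·g: eliminate ⇒ L₀, order ≤ 2·1.
Differentiate: ansatz ord ≤ ord L₀ ⇒ L.
L = (-7 - 16·x + 104·x^2 - 64·x^3 + 16·x^4) + (6 + 24·x - 112·x^2 + 96·x^3 - 32·x^4)·Dx + (1 - 8·x + 8·x^2 - 32·x^3 + 16·x^4)·Dx^2  (order 2).
h: a_k = -6, -12, 15, 28, -309/4, -215/2, 12763/40, 43447/105, -2903587/2240, …
ICs: h(0) = -6, h′(0) = -12.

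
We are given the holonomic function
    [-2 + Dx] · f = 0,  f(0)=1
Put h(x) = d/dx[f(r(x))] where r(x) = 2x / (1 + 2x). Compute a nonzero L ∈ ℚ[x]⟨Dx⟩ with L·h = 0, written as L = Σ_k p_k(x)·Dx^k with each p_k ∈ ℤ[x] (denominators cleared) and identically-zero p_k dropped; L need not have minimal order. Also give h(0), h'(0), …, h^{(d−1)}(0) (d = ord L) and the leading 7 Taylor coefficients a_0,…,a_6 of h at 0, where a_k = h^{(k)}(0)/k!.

L = -8·x + (-1 - 4·x - 4·x^2)·Dx  (order 1).
h: a_k = 4, 0, -16, 128/3, -64, 512/15, 1280/9, …
ICs: h(0) = 4.

f: a_k = 1, 2, 2, 4/3, 2/3, 4/15, 4/45, …
Substitute x→r, Dx→(1/r')Dx; clear ⇒ L₀.
h=h₀': d/dx-closure on L₀ ⇒ L.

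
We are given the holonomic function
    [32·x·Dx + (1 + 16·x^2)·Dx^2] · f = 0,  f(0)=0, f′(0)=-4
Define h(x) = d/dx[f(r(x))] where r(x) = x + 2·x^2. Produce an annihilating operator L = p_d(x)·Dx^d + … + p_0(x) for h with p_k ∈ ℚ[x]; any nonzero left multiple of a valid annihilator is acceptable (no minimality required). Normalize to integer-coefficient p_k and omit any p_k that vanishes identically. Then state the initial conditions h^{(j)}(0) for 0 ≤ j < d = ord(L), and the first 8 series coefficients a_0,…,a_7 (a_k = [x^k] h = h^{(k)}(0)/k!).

f: a_k = 0, -4, 0, 64/3, 0, -1024/5, 0, 16384/7, …
h₀=f(r): pull back L_f along r ⇒ L₀.
Derive L from L₀ (diff closure).
L = (-4 + 32·x + 256·x^2 + 768·x^3 + 768·x^4) + (1 + 4·x + 16·x^2 + 128·x^3 + 320·x^4 + 256·x^5)·Dx  (order 1).
h: a_k = -4, -16, 64, 512, 256, -11264, -40960, 131072, …
ICs: h(0) = -4.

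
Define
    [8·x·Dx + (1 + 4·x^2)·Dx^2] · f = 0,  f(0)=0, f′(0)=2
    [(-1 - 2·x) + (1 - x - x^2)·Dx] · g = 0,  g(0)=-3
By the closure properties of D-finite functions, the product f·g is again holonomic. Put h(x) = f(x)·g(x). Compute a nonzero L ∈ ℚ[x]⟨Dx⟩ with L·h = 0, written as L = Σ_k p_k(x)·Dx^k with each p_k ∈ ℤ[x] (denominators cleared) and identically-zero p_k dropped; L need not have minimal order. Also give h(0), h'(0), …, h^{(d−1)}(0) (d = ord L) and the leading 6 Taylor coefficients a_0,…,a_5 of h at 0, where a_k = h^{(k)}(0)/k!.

L = (2 + 8·x + 24·x^2) + (2 - 4·x + 16·x^2 + 24·x^3)·Dx + (-1 + x - 3·x^2 + 4·x^3 + 4·x^4)·Dx^2  (order 2).
h: a_k = 0, -6, -6, -4, -10, -166/5, …
ICs: h(0) = 0, h′(0) = -6.

f: a_k = 0, 2, 0, -8/3, 0, 32/5, …
g: a_k = -3, -3, -6, -9, -15, -24, …
h₀=f·g: eliminate ⇒ L₀, order ≤ 2·1.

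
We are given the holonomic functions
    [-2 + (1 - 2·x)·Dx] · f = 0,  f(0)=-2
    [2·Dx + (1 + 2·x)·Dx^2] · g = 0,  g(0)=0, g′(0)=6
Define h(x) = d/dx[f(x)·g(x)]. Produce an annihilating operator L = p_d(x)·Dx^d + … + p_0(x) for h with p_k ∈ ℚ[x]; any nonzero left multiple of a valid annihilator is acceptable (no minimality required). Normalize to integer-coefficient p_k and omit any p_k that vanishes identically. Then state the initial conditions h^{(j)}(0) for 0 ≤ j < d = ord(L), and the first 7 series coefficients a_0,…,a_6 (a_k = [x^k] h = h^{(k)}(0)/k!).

f: a_k = -2, -4, -8, -16, -32, -64, -128, …
g: a_k = 0, 6, -6, 8, -12, 96/5, -32, …
h₀=f·g: eliminate ⇒ L₀, order ≤ 1·2.
h₀' ⇒ L via d/dx closure of L₀.
L = 16 + (2 + 20·x)·Dx + (-1 + 4·x^2)·Dx^2  (order 2).
h: a_k = -12, -24, -120, -224, -752, -7104/5, -20416/5, …
ICs: h(0) = -12, h′(0) = -24.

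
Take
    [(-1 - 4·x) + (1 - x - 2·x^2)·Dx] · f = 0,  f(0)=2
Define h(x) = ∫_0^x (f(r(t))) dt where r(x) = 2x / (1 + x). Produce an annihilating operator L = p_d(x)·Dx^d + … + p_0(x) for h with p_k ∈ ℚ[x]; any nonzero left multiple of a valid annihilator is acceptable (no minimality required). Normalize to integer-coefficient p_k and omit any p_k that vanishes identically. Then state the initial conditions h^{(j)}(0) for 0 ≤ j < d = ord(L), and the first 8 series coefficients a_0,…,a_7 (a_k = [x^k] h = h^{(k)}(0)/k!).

L = (2 + 18·x)·Dx + (-1 - x + 9·x^2 + 9·x^3)·Dx^2  (order 2).
h: a_k = 0, 2, 2, 20/3, 9, 36, 54, 1620/7, …
ICs: h(0) = 0, h′(0) = 2.

f: a_k = 2, 2, 6, 10, 22, 42, 86, 170, …
Substitute x→r, Dx→(1/r')Dx; clear ⇒ L₀.
h=∫₀ˣh₀: take L = L₀·Dx.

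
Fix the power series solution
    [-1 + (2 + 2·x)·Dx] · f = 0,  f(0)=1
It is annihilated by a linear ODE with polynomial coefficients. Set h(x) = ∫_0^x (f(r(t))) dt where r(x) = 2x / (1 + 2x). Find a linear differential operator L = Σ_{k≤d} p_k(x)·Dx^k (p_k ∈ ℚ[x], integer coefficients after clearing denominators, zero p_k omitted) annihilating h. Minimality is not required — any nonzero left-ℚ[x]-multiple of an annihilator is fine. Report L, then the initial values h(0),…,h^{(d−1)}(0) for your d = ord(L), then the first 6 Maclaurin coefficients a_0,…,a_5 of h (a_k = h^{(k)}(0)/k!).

f: a_k = 1, 1/2, -1/8, 1/16, -5/128, 7/256, …
Substitute x→r, Dx→(1/r')Dx; clear ⇒ L₀.
h=∫h₀ ⇒ L = L₀·Dx.
L = -Dx + (1 + 6·x + 8·x^2)·Dx^2  (order 2).
h: a_k = 0, 1, 1/2, -5/6, 13/8, -141/40, …
ICs: h(0) = 0, h′(0) = 1.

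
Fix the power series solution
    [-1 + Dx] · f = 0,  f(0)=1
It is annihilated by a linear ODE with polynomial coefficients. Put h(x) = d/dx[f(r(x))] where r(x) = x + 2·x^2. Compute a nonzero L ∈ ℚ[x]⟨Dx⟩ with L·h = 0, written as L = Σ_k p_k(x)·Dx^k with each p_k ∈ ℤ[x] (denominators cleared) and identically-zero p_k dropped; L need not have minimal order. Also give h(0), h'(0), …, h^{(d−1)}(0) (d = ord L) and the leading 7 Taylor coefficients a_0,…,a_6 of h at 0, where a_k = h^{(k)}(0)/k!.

L = (5 + 8·x + 16·x^2) + (-1 - 4·x)·Dx  (order 1).
h: a_k = 1, 5, 13/2, 73/6, 281/24, 1741/120, 1697/144, …
ICs: h(0) = 1.

f: a_k = 1, 1, 1/2, 1/6, 1/24, 1/120, 1/720, …
f∘r: x↦r, Dx↦Dx/r' in L_f ⇒ L₀.
h₀' ⇒ L via d/dx closure of L₀.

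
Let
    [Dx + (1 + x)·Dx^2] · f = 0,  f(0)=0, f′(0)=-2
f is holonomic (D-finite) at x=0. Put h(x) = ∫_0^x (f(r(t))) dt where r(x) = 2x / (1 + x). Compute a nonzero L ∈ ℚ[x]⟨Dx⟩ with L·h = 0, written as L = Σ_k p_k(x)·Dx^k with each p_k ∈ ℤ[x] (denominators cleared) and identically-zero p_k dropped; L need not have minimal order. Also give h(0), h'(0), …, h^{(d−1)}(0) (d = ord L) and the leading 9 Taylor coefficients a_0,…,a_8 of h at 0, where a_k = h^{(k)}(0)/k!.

f: a_k = 0, -2, 1, -2/3, 1/2, -2/5, 1/3, -2/7, 1/4, …
L₀ from L_f via x↦r, Dx↦r'^{-1}Dx.
Integrate: L := L₀·Dx.
L = (4 + 6·x)·Dx^2 + (1 + 4·x + 3·x^2)·Dx^3  (order 3).
h: a_k = 0, 0, -2, 8/3, -13/3, 8, -242/15, 104/3, -1093/14, …
ICs: h(0) = 0, h′(0) = 0, h′′(0) = -4.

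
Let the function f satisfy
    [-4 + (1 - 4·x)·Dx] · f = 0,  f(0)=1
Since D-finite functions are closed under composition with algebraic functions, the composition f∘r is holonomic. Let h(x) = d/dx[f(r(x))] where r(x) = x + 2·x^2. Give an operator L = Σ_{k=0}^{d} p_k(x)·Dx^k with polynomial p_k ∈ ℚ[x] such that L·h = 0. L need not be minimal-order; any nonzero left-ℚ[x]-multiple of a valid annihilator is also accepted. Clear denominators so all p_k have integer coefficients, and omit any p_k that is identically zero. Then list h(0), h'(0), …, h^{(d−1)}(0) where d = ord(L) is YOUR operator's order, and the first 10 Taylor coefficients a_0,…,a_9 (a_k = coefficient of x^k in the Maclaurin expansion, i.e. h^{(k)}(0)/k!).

f: a_k = 1, 4, 16, 64, 256, 1024, 4096, 16384, 65536, 262144, …
f∘r: x↦r, Dx↦Dx/r' in L_f ⇒ L₀.
Derive L from L₀ (diff closure).
L = (12 + 48·x + 96·x^2) + (-1 + 24·x^2 + 32·x^3)·Dx  (order 1).
h: a_k = 4, 48, 384, 2816, 19200, 125952, 802816, 5013504, 30818304, 187105280, …
ICs: h(0) = 4.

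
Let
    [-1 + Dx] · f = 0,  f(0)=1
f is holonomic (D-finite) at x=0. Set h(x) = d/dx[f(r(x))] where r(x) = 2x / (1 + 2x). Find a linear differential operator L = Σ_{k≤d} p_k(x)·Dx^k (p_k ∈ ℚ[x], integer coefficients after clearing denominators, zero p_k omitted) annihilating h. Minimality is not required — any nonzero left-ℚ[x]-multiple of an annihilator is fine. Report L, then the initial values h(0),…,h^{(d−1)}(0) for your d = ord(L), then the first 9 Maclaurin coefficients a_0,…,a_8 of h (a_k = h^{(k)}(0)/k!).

L = (-2 - 8·x) + (-1 - 4·x - 4·x^2)·Dx  (order 1).
h: a_k = 2, -4, 4, 8/3, -76/3, 1208/15, -8728/45, 125456/315, -226076/315, …
ICs: h(0) = 2.

f: a_k = 1, 1, 1/2, 1/6, 1/24, 1/120, 1/720, 1/5040, 1/40320, …
h₀=f(r): pull back L_f along r ⇒ L₀.
h=h₀': d/dx-closure on L₀ ⇒ L.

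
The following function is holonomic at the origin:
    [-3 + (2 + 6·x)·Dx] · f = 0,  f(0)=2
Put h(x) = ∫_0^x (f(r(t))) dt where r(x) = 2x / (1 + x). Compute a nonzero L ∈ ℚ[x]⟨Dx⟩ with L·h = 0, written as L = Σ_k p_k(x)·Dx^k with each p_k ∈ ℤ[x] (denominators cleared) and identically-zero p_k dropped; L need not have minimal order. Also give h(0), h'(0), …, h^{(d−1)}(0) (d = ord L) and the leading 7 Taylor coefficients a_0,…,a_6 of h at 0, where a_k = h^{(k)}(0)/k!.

f: a_k = 2, 3, -9/4, 27/8, -405/64, 1701/128, -15309/512, …
Change of var in L_f (x↦r) gives L₀.
h=∫₀ˣh₀: take L = L₀·Dx.
L = -3·Dx + (1 + 8·x + 7·x^2)·Dx^2  (order 2).
h: a_k = 0, 2, 3, -5, 51/4, -861/20, 1379/8, …
ICs: h(0) = 0, h′(0) = 2.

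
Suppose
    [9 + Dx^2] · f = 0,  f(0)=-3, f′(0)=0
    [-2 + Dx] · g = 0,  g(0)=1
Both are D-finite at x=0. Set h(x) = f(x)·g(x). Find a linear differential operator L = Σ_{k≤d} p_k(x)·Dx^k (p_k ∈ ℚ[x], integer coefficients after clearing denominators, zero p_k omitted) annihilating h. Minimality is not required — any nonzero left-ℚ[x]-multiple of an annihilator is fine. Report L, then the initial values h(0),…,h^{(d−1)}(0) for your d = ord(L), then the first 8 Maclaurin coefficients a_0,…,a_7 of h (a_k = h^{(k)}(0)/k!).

L = 13 - 4·Dx + Dx^2  (order 2).
h: a_k = -3, -6, 15/2, 23, 119/8, -61/20, -407/48, -3277/840, …
ICs: h(0) = -3, h′(0) = -6.

f: a_k = -3, 0, 27/2, 0, -81/8, 0, 243/80, 0, …
g: a_k = 1, 2, 2, 4/3, 2/3, 4/15, 4/45, 8/315, …
f·g: L₀ = L_f ⊗_s L_g, ord ≤ 2·1.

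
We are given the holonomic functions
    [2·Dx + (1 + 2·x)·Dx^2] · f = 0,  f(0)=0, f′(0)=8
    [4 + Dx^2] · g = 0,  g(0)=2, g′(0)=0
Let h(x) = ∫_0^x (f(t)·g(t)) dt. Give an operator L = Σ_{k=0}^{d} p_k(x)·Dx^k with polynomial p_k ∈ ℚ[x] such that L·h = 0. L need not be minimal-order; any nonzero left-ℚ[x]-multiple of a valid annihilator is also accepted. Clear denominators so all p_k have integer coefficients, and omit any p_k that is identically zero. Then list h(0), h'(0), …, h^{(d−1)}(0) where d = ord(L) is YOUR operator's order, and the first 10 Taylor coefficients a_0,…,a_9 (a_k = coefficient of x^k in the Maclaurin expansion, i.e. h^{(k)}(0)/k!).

f: a_k = 0, 8, -8, 32/3, -16, 128/5, -128/3, 512/7, -128, 2048/9, …
g: a_k = 2, 0, -4, 0, 4/3, 0, -8/45, 0, 4/315, 0, …
Sym-product of L_f,L_g gives L₀ (≤ ord 4).
Integrate: L := L₀·Dx.
L = (-48 + 192·x + 1216·x^2 + 2048·x^3 + 1024·x^4)·Dx + (32 + 320·x + 768·x^2 + 512·x^3)·Dx^2 + (160·x + 672·x^2 + 1024·x^3 + 512·x^4)·Dx^3 + (8 + 80·x + 192·x^2 + 128·x^3)·Dx^4 + (3 + 28·x + 92·x^2 + 128·x^3 + 64·x^4)·Dx^5  (order 5).
h: a_k = 0, 0, 8, -16/3, -8/3, 0, 16/5, -32/7, 248/35, -4736/405, …
ICs: h(0) = 0, h′(0) = 0, h′′(0) = 16, h′′′(0) = -32, h′′′′(0) = -64.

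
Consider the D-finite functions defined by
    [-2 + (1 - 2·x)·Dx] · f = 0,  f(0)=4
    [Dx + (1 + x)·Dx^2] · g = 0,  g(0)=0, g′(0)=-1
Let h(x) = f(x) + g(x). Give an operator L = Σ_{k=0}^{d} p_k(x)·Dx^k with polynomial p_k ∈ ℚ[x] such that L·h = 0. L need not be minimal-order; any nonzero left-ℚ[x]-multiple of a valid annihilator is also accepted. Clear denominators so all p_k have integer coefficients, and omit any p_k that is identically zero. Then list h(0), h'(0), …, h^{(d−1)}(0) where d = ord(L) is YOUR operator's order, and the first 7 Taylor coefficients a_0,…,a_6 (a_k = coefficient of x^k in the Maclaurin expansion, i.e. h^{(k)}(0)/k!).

L = (32 + 8·x)·Dx + (22 + 56·x + 16·x^2)·Dx^2 + (-5 + 3·x + 12·x^2 + 4·x^3)·Dx^3  (order 3).
h: a_k = 4, 7, 33/2, 95/3, 257/4, 639/5, 1537/6, …
ICs: h(0) = 4, h′(0) = 7, h′′(0) = 33.

f: a_k = 4, 8, 16, 32, 64, 128, 256, …
g: a_k = 0, -1, 1/2, -1/3, 1/4, -1/5, 1/6, …
Weyl lclm of L_f,L_g ⇒ L₀ (ord ≤ 3).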